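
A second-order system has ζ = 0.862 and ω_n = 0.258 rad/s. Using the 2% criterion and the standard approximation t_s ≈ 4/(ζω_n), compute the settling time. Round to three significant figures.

t_s ≈ 18.0 s

t_s ≈ 4/(ζω_n) = 4/(0.862 × 0.258) = 18.0 s.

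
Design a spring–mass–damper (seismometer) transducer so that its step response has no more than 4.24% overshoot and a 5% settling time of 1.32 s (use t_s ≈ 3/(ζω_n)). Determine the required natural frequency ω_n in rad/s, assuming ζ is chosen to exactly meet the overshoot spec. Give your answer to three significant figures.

ζ = −ln(OS)/√(π² + (ln OS)²). With OS = 0.0424, ln OS = −3.161 and ζ = 3.161/4.456 = 0.709.
Then ω_n = 3/(ζ t_s) = 3/(0.709 × 1.32) = 3.20 rad/s.

ω_n ≈ 3.20 rad/s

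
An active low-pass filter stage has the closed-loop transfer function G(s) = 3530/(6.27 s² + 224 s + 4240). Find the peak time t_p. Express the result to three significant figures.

Dividing through by 6.27: denominator becomes s² + 35.73 s + 676.2.
So ω_n = √676.2 = 26.0 rad/s and ζ = 35.73/(2·26.0) = 0.687.
The damped frequency ω_d = ω_n√(1−ζ²) = 18.9 rad/s. t_p = π/ω_d = 0.166 s.

t_p ≈ 0.166 s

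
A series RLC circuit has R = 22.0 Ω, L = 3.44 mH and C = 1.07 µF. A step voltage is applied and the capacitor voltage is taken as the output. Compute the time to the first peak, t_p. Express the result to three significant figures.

For a series RLC circuit (capacitor voltage as output), ω_n = 1/√(LC) = 1/√(3.44 mH · 1.07 µF) = 16500 rad/s.
ζ = (R/2)·√(C/L) = (22.0/2)·√(1.07 µF/3.44 mH) = 0.194.
ω_d = 16500·√(1 − 0.194²) = 16200 rad/s. t_p = π/ω_d = 0.000194 s.

t_p ≈ 0.000194 s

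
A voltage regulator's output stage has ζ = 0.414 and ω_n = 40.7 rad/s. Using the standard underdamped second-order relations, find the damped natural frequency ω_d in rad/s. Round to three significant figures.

ω_d = ω_n√(1−ζ²) = 40.7·√0.829 = 37.0 rad/s.

ω_d ≈ 37.0 rad/s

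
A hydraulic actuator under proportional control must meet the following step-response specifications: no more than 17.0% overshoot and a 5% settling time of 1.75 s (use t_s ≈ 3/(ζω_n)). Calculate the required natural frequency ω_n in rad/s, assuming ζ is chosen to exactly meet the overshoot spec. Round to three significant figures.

ω_n ≈ 3.49 rad/s

ζ = −ln(OS)/√(π² + (ln OS)²). With OS = 0.170, ln OS = −1.772 and ζ = 1.772/3.607 = 0.491.
From t_s ≈ 3/(ζω_n): ω_n = 3/(ζ·t_s) = 3/(0.491·1.75) = 3.49 rad/s.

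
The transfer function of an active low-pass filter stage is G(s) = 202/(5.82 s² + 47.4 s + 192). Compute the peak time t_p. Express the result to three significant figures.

Dividing through by 5.82: denominator becomes s² + 8.144 s + 32.99.
So ω_n = √32.99 = 5.74 rad/s and ζ = 8.144/(2·5.74) = 0.709.
ω_d = 5.74·√(1 − 0.709²) = 4.05 rad/s. t_p = π/ω_d = 0.776 s.

t_p ≈ 0.776 s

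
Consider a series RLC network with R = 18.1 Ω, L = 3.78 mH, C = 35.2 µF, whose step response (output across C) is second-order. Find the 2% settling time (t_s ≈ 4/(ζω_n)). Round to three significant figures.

For a series RLC circuit (capacitor voltage as output), ω_n = 1/√(LC) = 1/√(3.78 mH · 35.2 µF) = 2740 rad/s.
ζ = (R/2)·√(C/L) = (18.1/2)·√(35.2 µF/3.78 mH) = 0.873.
t_s ≈ 4/(ζω_n) = 0.00167 s.

t_s ≈ 0.00167 s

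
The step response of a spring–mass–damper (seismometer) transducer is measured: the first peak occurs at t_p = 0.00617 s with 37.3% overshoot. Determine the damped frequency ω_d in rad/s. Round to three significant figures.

t_p = π/ω_d, so ω_d = π/0.00617 = 509 rad/s.

ω_d ≈ 509 rad/s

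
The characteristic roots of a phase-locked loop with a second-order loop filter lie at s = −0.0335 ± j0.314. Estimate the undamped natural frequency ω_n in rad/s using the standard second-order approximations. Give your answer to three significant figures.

|pole| = ω_n = √(0.0335² + 0.314²) = 0.316 rad/s; ζ = cos θ = σ/ω_n = 0.106.

ω_n ≈ 0.316 rad/s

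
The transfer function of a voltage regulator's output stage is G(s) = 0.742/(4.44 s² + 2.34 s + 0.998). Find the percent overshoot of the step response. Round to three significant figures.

Dividing through by 4.44: denominator becomes s² + 0.5270 s + 0.2248.
So ω_n = √0.2248 = 0.474 rad/s and ζ = 0.5270/(2·0.474) = 0.556.
Overshoot: exp(−π·0.556/√(1−0.556²)) = 0.122, i.e. 12.2%.

%OS ≈ 12.2%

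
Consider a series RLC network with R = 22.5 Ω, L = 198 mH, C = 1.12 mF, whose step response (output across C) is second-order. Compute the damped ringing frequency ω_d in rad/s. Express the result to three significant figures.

ω_d ≈ 35.8 rad/s

For a series RLC circuit (capacitor voltage as output), ω_n = 1/√(LC) = 1/√(198 mH · 1.12 mF) = 67.2 rad/s.
ζ = (R/2)·√(C/L) = (22.5/2)·√(1.12 mF/198 mH) = 0.846.
ω_d = ω_n√(1−ζ²) = 35.8 rad/s.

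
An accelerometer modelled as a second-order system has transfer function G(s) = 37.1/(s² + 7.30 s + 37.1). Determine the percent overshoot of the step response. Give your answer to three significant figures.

ω_n = √37.1 = 6.09 rad/s; ζ = 7.30/(2·6.09) = 0.599.
%OS = 100·exp(−πζ/√(1−ζ²)) = 9.52%.

%OS ≈ 9.52%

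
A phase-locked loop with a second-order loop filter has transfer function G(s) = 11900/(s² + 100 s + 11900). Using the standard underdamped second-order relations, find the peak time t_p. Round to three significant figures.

Matching coefficients with s² + 2ζω_n s + ω_n² gives ω_n² = 11900 ⇒ ω_n = 109 rad/s, and ζ = 100/(2ω_n) = 0.458.
ω_d = ω_n√(1−ζ²) = 97.0 rad/s. Then t_p = π/ω_d = 0.0324 s.

t_p ≈ 0.0324 s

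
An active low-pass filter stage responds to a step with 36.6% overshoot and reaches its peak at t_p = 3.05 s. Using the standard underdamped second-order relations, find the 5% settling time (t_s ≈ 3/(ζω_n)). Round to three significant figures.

t_s ≈ 9.10 s

The overshoot fixes ζ = −ln(OS)/√(π²+ln²(OS)) = 0.305.
From t_p = π/ω_d, ω_d = π/3.05 = 1.03 rad/s, so ω_n = ω_d/√(1−ζ²) = 1.08 rad/s.
t_s ≈ 3/(ζω_n) = 3/(0.305·1.08) = 9.10 s.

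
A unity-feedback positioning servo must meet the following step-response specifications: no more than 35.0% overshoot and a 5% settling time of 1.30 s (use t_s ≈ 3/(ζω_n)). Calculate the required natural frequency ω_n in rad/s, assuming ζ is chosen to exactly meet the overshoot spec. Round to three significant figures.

ω_n ≈ 7.28 rad/s

ζ = −ln(OS)/√(π² + (ln OS)²). With OS = 0.350, ln OS = −1.050 and ζ = 1.050/3.312 = 0.317.
Then ω_n = 3/(ζ t_s) = 3/(0.317 × 1.30) = 7.28 rad/s.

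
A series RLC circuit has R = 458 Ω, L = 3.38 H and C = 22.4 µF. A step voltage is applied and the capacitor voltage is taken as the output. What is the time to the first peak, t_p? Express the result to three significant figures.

t_p ≈ 0.0338 s

For a series RLC circuit (capacitor voltage as output), ω_n = 1/√(LC) = 1/√(3.38 H · 22.4 µF) = 115 rad/s.
ζ = (R/2)·√(C/L) = (458/2)·√(22.4 µF/3.38 H) = 0.590.
ω_d = 115·√(1 − 0.590²) = 92.8 rad/s. t_p = π/ω_d = 0.0338 s.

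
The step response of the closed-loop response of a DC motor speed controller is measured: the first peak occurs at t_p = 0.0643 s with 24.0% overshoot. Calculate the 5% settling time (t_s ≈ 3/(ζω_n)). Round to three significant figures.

ζ from %OS: ζ = |ln 0.240|/√(π²+ln²0.240) = 0.414.
t_p = π/ω_d ⇒ ω_d = 48.9 rad/s; then ω_n = ω_d/√(1−ζ²) = 53.7 rad/s.
t_s ≈ 3/(ζω_n) = 3/(0.414·53.7) = 0.135 s.

t_s ≈ 0.135 s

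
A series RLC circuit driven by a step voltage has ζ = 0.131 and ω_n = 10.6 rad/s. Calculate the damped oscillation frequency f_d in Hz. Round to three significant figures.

ω_d = ω_n√(1−ζ²) = 10.6·√0.983 = 10.5 rad/s.
f_d = ω_d/(2π) = 1.67 Hz.

f_d ≈ 1.67 Hz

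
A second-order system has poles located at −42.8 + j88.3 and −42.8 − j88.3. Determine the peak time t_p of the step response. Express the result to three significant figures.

t_p = π/ω_d with ω_d = 88.3 (the imaginary part), so t_p = 0.0356 s.

t_p ≈ 0.0356 s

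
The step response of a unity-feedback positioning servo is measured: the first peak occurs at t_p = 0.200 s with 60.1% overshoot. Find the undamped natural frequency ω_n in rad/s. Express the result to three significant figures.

ω_n ≈ 15.9 rad/s

From the overshoot, ζ = −ln(OS)/√(π²+ln²(OS)) = 0.160.
From t_p = π/ω_d, ω_d = π/0.200 = 15.7 rad/s, so ω_n = ω_d/√(1−ζ²) = 15.9 rad/s.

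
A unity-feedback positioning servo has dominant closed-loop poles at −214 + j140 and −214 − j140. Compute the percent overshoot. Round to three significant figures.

With σ = 214, ω_d = 140: ω_n = √(σ²+ω_d²) = 256 rad/s, ζ = σ/ω_n = 0.837.
%OS = 100·exp(−πζ/√(1−ζ²)) = 0.821%.

%OS ≈ 0.821%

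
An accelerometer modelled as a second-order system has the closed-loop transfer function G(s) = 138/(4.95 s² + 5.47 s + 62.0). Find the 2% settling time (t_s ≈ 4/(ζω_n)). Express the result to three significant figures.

Dividing through by 4.95: denominator becomes s² + 1.105 s + 12.53.
So ω_n = √12.53 = 3.54 rad/s and ζ = 1.105/(2·3.54) = 0.156.
t_s ≈ 4/(ζω_n) = 7.24 s.

t_s ≈ 7.24 s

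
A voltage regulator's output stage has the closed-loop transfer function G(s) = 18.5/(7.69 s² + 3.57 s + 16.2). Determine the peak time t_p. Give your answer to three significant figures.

t_p ≈ 2.19 s

Dividing through by 7.69: denominator becomes s² + 0.4642 s + 2.107.
So ω_n = √2.107 = 1.45 rad/s and ζ = 0.4642/(2·1.45) = 0.160.
ω_d = ω_n√(1−ζ²) = 1.43 rad/s. t_p = π/ω_d = 2.19 s.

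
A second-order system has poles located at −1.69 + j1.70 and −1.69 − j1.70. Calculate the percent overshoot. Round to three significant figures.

%OS ≈ 4.40%

The poles are at −σ ± jω_d with σ = 1.69 and ω_d = 1.70, so ω_n = √(σ²+ω_d²) = 2.40 rad/s and ζ = σ/ω_n = 0.705.
%OS = 100 e^{−πζ/√(1−ζ²)} with ζ = 0.705 gives 4.40%.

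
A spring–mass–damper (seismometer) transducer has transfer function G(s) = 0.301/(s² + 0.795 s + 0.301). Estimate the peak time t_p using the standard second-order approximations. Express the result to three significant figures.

Matching coefficients with s² + 2ζω_n s + ω_n² gives ω_n² = 0.301 ⇒ ω_n = 0.549 rad/s, and ζ = 0.795/(2ω_n) = 0.725.
The damped frequency ω_d = ω_n√(1−ζ²) = 0.378 rad/s. Then t_p = π/ω_d = 8.31 s.

t_p ≈ 8.31 s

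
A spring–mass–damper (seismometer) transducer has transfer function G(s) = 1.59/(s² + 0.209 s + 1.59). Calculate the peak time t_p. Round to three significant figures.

ω_n = √1.59 = 1.26 rad/s; ζ = 0.209/(2·1.26) = 0.0829.
ω_d = 1.26·√(1 − 0.0829²) = 1.26 rad/s. Then t_p = π/ω_d = 2.50 s.

t_p ≈ 2.50 s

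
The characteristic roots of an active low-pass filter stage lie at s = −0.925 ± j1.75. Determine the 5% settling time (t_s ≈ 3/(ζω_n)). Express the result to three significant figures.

t_s ≈ 3.24 s

For poles at −σ ± jω_d, ζω_n = σ = 0.925, so t_s ≈ 3/σ = 3.24 s.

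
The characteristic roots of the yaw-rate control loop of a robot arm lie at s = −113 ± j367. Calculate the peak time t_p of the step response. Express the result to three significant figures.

t_p ≈ 0.00856 s

t_p = π/ω_d with ω_d = 367 (the imaginary part), so t_p = 0.00856 s.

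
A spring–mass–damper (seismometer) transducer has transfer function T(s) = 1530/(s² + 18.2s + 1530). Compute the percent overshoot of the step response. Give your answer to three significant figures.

Matching coefficients with s² + 2ζω_n s + ω_n² gives ω_n² = 1530 ⇒ ω_n = 39.1 rad/s, and ζ = 18.2/(2ω_n) = 0.233.
Overshoot: exp(−π·0.233/√(1−0.233²)) = 0.472, i.e. 47.2%.

%OS ≈ 47.2%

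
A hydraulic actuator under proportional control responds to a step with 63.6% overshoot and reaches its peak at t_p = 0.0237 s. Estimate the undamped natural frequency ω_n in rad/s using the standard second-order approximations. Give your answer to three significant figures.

ω_n ≈ 134 rad/s

ζ from %OS: ζ = |ln 0.636|/√(π²+ln²0.636) = 0.143.
From t_p = π/ω_d, ω_d = π/0.0237 = 133 rad/s, so ω_n = ω_d/√(1−ζ²) = 134 rad/s.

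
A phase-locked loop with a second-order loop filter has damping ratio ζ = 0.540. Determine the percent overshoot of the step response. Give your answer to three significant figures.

For an underdamped second-order system, %OS = 100·exp(−πζ/√(1−ζ²)).
πζ/√(1−ζ²) = π·0.540/√(1−0.292) = 2.016, so %OS = 100·e^(−2.016) = 13.3%.

%OS ≈ 13.3%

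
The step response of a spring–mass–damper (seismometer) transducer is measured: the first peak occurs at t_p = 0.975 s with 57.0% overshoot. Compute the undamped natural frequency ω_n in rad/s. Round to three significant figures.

ω_n ≈ 3.27 rad/s

From the overshoot, ζ = −ln(OS)/√(π²+ln²(OS)) = 0.176.
From t_p = π/ω_d, ω_d = π/0.975 = 3.22 rad/s, so ω_n = ω_d/√(1−ζ²) = 3.27 rad/s.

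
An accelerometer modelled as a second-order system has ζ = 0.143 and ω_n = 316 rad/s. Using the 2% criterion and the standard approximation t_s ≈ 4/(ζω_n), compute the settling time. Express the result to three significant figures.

t_s ≈ 4/(ζω_n) = 4/(0.143 × 316) = 0.0885 s.

t_s ≈ 0.0885 s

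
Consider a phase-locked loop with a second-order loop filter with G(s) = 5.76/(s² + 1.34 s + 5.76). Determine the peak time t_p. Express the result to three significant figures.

t_p ≈ 1.36 s

Comparing the denominator to s² + 2ζω_n s + ω_n²: ω_n = √5.76 = 2.40 rad/s, and 2ζω_n = 1.34 so ζ = 1.34/(2·2.40) = 0.279.
ω_d = 2.40·√(1 − 0.279²) = 2.30 rad/s. Then t_p = π/ω_d = 1.36 s.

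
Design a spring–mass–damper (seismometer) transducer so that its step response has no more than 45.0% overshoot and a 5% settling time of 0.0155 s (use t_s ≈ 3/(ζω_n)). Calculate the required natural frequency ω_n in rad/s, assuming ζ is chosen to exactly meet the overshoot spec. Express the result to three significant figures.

ω_n ≈ 786 rad/s

ζ = −ln(OS)/√(π² + (ln OS)²). With OS = 0.450, ln OS = −0.7985 and ζ = 0.7985/3.241 = 0.246.
Then ω_n = 3/(ζ t_s) = 3/(0.246 × 0.0155) = 786 rad/s.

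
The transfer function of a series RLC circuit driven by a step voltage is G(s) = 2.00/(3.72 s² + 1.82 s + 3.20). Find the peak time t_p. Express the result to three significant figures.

t_p ≈ 3.51 s

Dividing through by 3.72: denominator becomes s² + 0.4892 s + 0.8602.
So ω_n = √0.8602 = 0.927 rad/s and ζ = 0.4892/(2·0.927) = 0.264.
ω_d = ω_n√(1−ζ²) = 0.895 rad/s. t_p = π/ω_d = 3.51 s.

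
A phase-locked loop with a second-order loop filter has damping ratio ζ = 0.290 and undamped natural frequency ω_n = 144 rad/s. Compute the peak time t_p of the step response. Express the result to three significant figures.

The damped frequency is ω_d = ω_n√(1−ζ²) = 144·√(1−0.0841) = 138 rad/s.
Peak time t_p = π/ω_d = π/138 = 0.0228 s.

t_p ≈ 0.0228 s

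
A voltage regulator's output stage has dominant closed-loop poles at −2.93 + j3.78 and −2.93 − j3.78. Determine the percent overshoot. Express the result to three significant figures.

%OS ≈ 8.76%

|pole| = ω_n = √(2.93² + 3.78²) = 4.78 rad/s; ζ = cos θ = σ/ω_n = 0.613.
%OS = 100·exp(−πζ/√(1−ζ²)) = 8.76%.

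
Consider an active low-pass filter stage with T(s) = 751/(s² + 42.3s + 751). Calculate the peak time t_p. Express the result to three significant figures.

ω_n = √751 = 27.4 rad/s; ζ = 42.3/(2·27.4) = 0.772.
The damped frequency ω_d = ω_n√(1−ζ²) = 17.4 rad/s. Then t_p = π/ω_d = 0.180 s.

t_p ≈ 0.180 s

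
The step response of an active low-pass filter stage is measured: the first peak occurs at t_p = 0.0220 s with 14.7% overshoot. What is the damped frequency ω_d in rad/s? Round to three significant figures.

ω_d ≈ 143 rad/s

t_p = π/ω_d, so ω_d = π/0.0220 = 143 rad/s.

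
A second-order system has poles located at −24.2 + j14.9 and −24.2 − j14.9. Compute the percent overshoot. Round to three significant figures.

%OS ≈ 0.608%

|pole| = ω_n = √(24.2² + 14.9²) = 28.4 rad/s; ζ = cos θ = σ/ω_n = 0.852.
%OS = 100·exp(−πζ/√(1−ζ²)) = 0.608%.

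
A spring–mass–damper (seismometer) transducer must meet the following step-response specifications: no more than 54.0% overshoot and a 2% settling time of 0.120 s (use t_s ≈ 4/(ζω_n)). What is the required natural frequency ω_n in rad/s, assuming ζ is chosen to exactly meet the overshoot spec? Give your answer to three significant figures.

From %OS = 100·exp(−πζ/√(1−ζ²)), invert to get ζ = −ln(OS)/√(π² + ln²(OS)) with OS = 0.540.
−ln 0.540 = 0.6162, so ζ = 0.6162/√(π² + 0.3797) = 0.192.
From t_s ≈ 4/(ζω_n): ω_n = 4/(ζ·t_s) = 4/(0.192·0.120) = 173 rad/s.

ω_n ≈ 173 rad/s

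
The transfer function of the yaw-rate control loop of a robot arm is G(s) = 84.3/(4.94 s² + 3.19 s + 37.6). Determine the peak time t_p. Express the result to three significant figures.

Dividing through by 4.94: denominator becomes s² + 0.6457 s + 7.611.
So ω_n = √7.611 = 2.76 rad/s and ζ = 0.6457/(2·2.76) = 0.117.
The damped frequency ω_d = ω_n√(1−ζ²) = 2.74 rad/s. t_p = π/ω_d = 1.15 s.

t_p ≈ 1.15 s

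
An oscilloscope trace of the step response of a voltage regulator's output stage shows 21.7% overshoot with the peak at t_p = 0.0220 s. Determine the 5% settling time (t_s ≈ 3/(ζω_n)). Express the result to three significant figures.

t_s ≈ 0.0432 s

The overshoot fixes ζ = −ln(OS)/√(π²+ln²(OS)) = 0.437.
From t_p = π/ω_d, ω_d = π/0.0220 = 143 rad/s, so ω_n = ω_d/√(1−ζ²) = 159 rad/s.
t_s ≈ 3/(ζω_n) = 3/(0.437·159) = 0.0432 s.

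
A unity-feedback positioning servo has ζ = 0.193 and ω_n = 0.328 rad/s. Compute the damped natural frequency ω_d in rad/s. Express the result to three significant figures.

ω_d = ω_n√(1−ζ²) = 0.328·√0.963 = 0.322 rad/s.

ω_d ≈ 0.322 rad/s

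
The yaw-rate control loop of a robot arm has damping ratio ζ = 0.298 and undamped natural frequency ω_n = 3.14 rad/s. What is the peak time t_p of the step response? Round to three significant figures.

t_p ≈ 1.05 s

The damped frequency is ω_d = ω_n√(1−ζ²) = 3.14·√(1−0.0888) = 3.00 rad/s.
Peak time t_p = π/ω_d = π/3.00 = 1.05 s.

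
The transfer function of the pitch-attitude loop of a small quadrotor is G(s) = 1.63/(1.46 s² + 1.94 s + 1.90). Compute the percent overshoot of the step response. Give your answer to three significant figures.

%OS ≈ 10.5%

Dividing through by 1.46: denominator becomes s² + 1.329 s + 1.301.
So ω_n = √1.301 = 1.14 rad/s and ζ = 1.329/(2·1.14) = 0.582.
Overshoot: exp(−π·0.582/√(1−0.582²)) = 0.105, i.e. 10.5%.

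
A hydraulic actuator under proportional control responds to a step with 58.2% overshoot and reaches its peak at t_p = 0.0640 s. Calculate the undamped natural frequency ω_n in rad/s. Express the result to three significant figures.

From the overshoot, ζ = −ln(OS)/√(π²+ln²(OS)) = 0.170.
From t_p = π/ω_d, ω_d = π/0.0640 = 49.1 rad/s, so ω_n = ω_d/√(1−ζ²) = 49.8 rad/s.

ω_n ≈ 49.8 rad/s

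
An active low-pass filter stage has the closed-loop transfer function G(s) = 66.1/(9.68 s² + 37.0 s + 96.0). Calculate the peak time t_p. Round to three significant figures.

Dividing through by 9.68: denominator becomes s² + 3.822 s + 9.917.
So ω_n = √9.917 = 3.15 rad/s and ζ = 3.822/(2·3.15) = 0.607.
ω_d = 3.15·√(1 − 0.607²) = 2.50 rad/s. t_p = π/ω_d = 1.26 s.

t_p ≈ 1.26 s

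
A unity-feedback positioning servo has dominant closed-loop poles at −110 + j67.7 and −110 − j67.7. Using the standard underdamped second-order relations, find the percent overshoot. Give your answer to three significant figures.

|pole| = ω_n = √(110² + 67.7²) = 129 rad/s; ζ = cos θ = σ/ω_n = 0.852.
Overshoot: exp(−π·0.852/√(1−0.852²)) = 0.00607, i.e. 0.607%.

%OS ≈ 0.607%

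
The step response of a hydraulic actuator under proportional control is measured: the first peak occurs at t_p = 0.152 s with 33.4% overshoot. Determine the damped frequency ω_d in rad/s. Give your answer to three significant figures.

ω_d ≈ 20.7 rad/s

t_p = π/ω_d, so ω_d = π/0.152 = 20.7 rad/s.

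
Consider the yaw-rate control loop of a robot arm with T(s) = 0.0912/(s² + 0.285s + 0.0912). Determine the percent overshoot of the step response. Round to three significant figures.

%OS ≈ 18.6%

ω_n = √0.0912 = 0.302 rad/s; ζ = 0.285/(2·0.302) = 0.472.
%OS = 100·exp(−πζ/√(1−ζ²)) = 18.6%.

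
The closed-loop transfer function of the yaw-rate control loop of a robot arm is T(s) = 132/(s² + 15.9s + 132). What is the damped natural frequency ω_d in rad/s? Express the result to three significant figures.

ω_d ≈ 8.29 rad/s

ω_n = √132 = 11.5 rad/s; ζ = 15.9/(2·11.5) = 0.692.
ω_d = 11.5·√(1 − 0.692²) = 8.29 rad/s.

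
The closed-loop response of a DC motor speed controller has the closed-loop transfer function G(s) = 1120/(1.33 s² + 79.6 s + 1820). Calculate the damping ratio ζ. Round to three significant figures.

Dividing through by 1.33: denominator becomes s² + 59.85 s + 1368.
So ω_n = √1368 = 37.0 rad/s and ζ = 59.85/(2·37.0) = 0.809.

ζ ≈ 0.809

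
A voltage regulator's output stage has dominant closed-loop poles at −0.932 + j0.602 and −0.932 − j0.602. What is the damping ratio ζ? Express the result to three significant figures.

ζ ≈ 0.840

The poles are at −σ ± jω_d with σ = 0.932 and ω_d = 0.602, so ω_n = √(σ²+ω_d²) = 1.11 rad/s and ζ = σ/ω_n = 0.840.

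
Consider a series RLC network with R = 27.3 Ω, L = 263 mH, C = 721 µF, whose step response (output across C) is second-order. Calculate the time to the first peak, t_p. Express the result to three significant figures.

For a series RLC circuit (capacitor voltage as output), ω_n = 1/√(LC) = 1/√(263 mH · 721 µF) = 72.6 rad/s.
ζ = (R/2)·√(C/L) = (27.3/2)·√(721 µF/263 mH) = 0.715.
ω_d = 72.6·√(1 − 0.715²) = 50.8 rad/s. t_p = π/ω_d = 0.0619 s.

t_p ≈ 0.0619 s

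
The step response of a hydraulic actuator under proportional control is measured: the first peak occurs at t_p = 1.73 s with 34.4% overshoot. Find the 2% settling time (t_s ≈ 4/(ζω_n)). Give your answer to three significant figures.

t_s ≈ 6.48 s

From the overshoot, ζ = −ln(OS)/√(π²+ln²(OS)) = 0.322.
From t_p = π/ω_d, ω_d = π/1.73 = 1.82 rad/s, so ω_n = ω_d/√(1−ζ²) = 1.92 rad/s.
t_s ≈ 4/(ζω_n) = 4/(0.322·1.92) = 6.48 s.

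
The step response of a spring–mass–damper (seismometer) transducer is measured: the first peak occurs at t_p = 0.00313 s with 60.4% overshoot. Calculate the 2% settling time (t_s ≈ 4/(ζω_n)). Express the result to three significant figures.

t_s ≈ 0.0248 s

ζ from %OS: ζ = |ln 0.604|/√(π²+ln²0.604) = 0.158.
t_p = π/ω_d ⇒ ω_d = 1000 rad/s; then ω_n = ω_d/√(1−ζ²) = 1020 rad/s.
t_s ≈ 4/(ζω_n) = 4/(0.158·1020) = 0.0248 s.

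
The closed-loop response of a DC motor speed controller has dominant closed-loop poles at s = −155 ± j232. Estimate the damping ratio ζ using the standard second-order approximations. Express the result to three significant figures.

The poles are at −σ ± jω_d with σ = 155 and ω_d = 232, so ω_n = √(σ²+ω_d²) = 279 rad/s and ζ = σ/ω_n = 0.556.

ζ ≈ 0.556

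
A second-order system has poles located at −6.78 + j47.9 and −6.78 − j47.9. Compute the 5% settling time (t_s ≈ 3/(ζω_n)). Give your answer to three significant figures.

For poles at −σ ± jω_d, ζω_n = σ = 6.78, so t_s ≈ 3/σ = 0.442 s.

t_s ≈ 0.442 s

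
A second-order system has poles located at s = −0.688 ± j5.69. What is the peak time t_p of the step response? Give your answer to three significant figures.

t_p = π/ω_d with ω_d = 5.69 (the imaginary part), so t_p = 0.552 s.

t_p ≈ 0.552 s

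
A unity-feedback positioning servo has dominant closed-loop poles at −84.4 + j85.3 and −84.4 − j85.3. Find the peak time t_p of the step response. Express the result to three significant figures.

t_p ≈ 0.0368 s

t_p = π/ω_d with ω_d = 85.3 (the imaginary part), so t_p = 0.0368 s.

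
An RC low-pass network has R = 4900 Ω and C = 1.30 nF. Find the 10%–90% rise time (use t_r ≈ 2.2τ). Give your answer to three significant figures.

t_r ≈ 0.0000140 s

τ = RC = 4900 × 1.30 nF = 0.00000637 s.
t_r ≈ 2.2τ = 0.0000140 s.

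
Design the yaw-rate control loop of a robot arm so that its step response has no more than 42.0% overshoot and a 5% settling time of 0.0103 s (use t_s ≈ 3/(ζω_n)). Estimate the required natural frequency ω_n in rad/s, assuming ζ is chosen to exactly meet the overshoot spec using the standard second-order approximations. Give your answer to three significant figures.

ω_n ≈ 1090 rad/s

Inverting the overshoot relation: ζ = |ln 0.420|/√(π² + ln²0.420) = 0.266.
From t_s ≈ 3/(ζω_n): ω_n = 3/(ζ·t_s) = 3/(0.266·0.0103) = 1090 rad/s.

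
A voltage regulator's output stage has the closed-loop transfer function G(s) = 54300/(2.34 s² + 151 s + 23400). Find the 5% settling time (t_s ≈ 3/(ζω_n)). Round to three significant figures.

t_s ≈ 0.0930 s

Dividing through by 2.34: denominator becomes s² + 64.53 s + 10000.
So ω_n = √10000 = 100 rad/s and ζ = 64.53/(2·100) = 0.323.
t_s ≈ 3/(ζω_n) = 0.0930 s.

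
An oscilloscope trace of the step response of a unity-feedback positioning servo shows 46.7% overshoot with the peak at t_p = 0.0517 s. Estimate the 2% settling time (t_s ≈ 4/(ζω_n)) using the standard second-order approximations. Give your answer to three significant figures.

ζ from %OS: ζ = |ln 0.467|/√(π²+ln²0.467) = 0.236.
From t_p = π/ω_d, ω_d = π/0.0517 = 60.8 rad/s, so ω_n = ω_d/√(1−ζ²) = 62.5 rad/s.
t_s ≈ 4/(ζω_n) = 4/(0.236·62.5) = 0.272 s.

t_s ≈ 0.272 s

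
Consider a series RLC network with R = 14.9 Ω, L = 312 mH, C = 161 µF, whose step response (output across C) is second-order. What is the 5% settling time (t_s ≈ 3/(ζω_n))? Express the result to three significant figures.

For a series RLC circuit (capacitor voltage as output), ω_n = 1/√(LC) = 1/√(312 mH · 161 µF) = 141 rad/s.
ζ = (R/2)·√(C/L) = (14.9/2)·√(161 µF/312 mH) = 0.169.
t_s ≈ 3/(ζω_n) = 0.126 s.

t_s ≈ 0.126 s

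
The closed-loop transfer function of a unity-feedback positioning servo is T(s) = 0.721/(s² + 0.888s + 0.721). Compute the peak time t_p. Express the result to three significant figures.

t_p ≈ 4.34 s

ω_n = √0.721 = 0.849 rad/s; ζ = 0.888/(2·0.849) = 0.523.
ω_d = 0.849·√(1 − 0.523²) = 0.724 rad/s. Then t_p = π/ω_d = 4.34 s.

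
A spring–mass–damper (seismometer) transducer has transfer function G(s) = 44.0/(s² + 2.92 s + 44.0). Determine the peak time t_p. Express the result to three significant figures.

t_p ≈ 0.486 s

ω_n = √44.0 = 6.63 rad/s; ζ = 2.92/(2·6.63) = 0.220.
The damped frequency ω_d = ω_n√(1−ζ²) = 6.47 rad/s. Then t_p = π/ω_d = 0.486 s.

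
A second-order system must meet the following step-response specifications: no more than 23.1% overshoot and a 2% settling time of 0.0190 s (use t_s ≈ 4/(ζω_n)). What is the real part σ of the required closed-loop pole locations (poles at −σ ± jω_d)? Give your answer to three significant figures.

σ ≈ 211

The settling-time spec alone fixes σ = ζω_n = 4/t_s = 4/0.0190 = 211.
(Overshoot then fixes ζ = 0.423 and hence ω_d = σ·√(1−ζ²)/ζ = 451 rad/s.)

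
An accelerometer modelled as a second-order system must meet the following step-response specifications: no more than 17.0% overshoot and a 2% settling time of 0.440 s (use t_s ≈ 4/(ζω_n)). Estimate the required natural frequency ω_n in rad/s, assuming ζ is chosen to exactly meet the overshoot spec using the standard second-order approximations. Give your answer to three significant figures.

Inverting the overshoot relation: ζ = |ln 0.170|/√(π² + ln²0.170) = 0.491.
Then ω_n = 4/(ζ t_s) = 4/(0.491 × 0.440) = 18.5 rad/s.

ω_n ≈ 18.5 rad/s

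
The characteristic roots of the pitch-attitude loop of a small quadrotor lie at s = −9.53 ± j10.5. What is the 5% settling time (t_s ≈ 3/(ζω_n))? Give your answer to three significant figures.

For poles at −σ ± jω_d, ζω_n = σ = 9.53, so t_s ≈ 3/σ = 0.315 s.

t_s ≈ 0.315 s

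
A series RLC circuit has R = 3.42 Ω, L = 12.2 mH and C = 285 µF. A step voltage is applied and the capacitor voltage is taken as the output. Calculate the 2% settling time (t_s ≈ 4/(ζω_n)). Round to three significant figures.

t_s ≈ 0.0285 s

For a series RLC circuit (capacitor voltage as output), ω_n = 1/√(LC) = 1/√(12.2 mH · 285 µF) = 536 rad/s.
ζ = (R/2)·√(C/L) = (3.42/2)·√(285 µF/12.2 mH) = 0.261.
t_s ≈ 4/(ζω_n) = 0.0285 s.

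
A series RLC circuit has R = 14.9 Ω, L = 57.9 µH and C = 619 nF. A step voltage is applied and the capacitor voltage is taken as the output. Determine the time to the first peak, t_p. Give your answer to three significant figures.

t_p ≈ 0.0000295 s

For a series RLC circuit (capacitor voltage as output), ω_n = 1/√(LC) = 1/√(57.9 µH · 619 nF) = 167000 rad/s.
ζ = (R/2)·√(C/L) = (14.9/2)·√(619 nF/57.9 µH) = 0.770.
ω_d = 167000·√(1 − 0.770²) = 107000 rad/s. t_p = π/ω_d = 0.0000295 s.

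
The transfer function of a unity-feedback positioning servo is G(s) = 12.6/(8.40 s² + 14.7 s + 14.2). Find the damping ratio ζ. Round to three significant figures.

ζ ≈ 0.673

Dividing through by 8.40: denominator becomes s² + 1.750 s + 1.690.
So ω_n = √1.690 = 1.30 rad/s and ζ = 1.750/(2·1.30) = 0.673.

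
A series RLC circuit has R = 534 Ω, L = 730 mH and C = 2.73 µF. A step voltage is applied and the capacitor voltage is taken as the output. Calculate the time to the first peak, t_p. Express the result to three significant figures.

t_p ≈ 0.00518 s

For a series RLC circuit (capacitor voltage as output), ω_n = 1/√(LC) = 1/√(730 mH · 2.73 µF) = 708 rad/s.
ζ = (R/2)·√(C/L) = (534/2)·√(2.73 µF/730 mH) = 0.516.
ω_d = 708·√(1 − 0.516²) = 607 rad/s. t_p = π/ω_d = 0.00518 s.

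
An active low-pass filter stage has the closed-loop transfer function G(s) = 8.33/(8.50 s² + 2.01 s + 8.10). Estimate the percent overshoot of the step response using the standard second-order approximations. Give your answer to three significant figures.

%OS ≈ 68.2%

Dividing through by 8.50: denominator becomes s² + 0.2365 s + 0.9529.
So ω_n = √0.9529 = 0.976 rad/s and ζ = 0.2365/(2·0.976) = 0.121.
Overshoot: exp(−π·0.121/√(1−0.121²)) = 0.682, i.e. 68.2%.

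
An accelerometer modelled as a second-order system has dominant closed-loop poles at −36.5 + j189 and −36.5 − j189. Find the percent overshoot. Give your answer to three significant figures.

With σ = 36.5, ω_d = 189: ω_n = √(σ²+ω_d²) = 192 rad/s, ζ = σ/ω_n = 0.190.
%OS = 100 e^{−πζ/√(1−ζ²)} with ζ = 0.190 gives 54.5%.

%OS ≈ 54.5%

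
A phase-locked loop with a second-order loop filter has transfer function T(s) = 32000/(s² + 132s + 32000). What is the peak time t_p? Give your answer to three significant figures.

t_p ≈ 0.0189 s

Matching coefficients with s² + 2ζω_n s + ω_n² gives ω_n² = 32000 ⇒ ω_n = 179 rad/s, and ζ = 132/(2ω_n) = 0.369.
ω_d = 179·√(1 − 0.369²) = 166 rad/s. Then t_p = π/ω_d = 0.0189 s.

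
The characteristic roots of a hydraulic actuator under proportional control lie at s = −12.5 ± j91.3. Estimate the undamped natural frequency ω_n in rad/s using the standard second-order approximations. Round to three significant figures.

ω_n ≈ 92.2 rad/s

With σ = 12.5, ω_d = 91.3: ω_n = √(σ²+ω_d²) = 92.2 rad/s, ζ = σ/ω_n = 0.136.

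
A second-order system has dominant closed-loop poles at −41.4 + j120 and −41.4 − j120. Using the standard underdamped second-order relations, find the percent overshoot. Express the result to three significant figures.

With σ = 41.4, ω_d = 120: ω_n = √(σ²+ω_d²) = 127 rad/s, ζ = σ/ω_n = 0.326.
%OS = 100 e^{−πζ/√(1−ζ²)} with ζ = 0.326 gives 33.8%.

%OS ≈ 33.8%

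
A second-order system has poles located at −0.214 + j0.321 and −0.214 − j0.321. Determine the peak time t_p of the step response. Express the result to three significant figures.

t_p ≈ 9.79 s

t_p = π/ω_d with ω_d = 0.321 (the imaginary part), so t_p = 9.79 s.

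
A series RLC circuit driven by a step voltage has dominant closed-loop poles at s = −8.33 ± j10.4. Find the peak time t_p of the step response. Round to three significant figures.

t_p = π/ω_d with ω_d = 10.4 (the imaginary part), so t_p = 0.302 s.

t_p ≈ 0.302 s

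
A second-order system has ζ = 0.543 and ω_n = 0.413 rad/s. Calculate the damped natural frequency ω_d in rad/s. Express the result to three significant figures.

ω_d = ω_n√(1−ζ²) = 0.413·√0.705 = 0.347 rad/s.

ω_d ≈ 0.347 rad/s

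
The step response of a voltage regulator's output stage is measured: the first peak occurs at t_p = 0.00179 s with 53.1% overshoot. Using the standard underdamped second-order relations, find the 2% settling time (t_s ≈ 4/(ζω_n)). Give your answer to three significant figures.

From the overshoot, ζ = −ln(OS)/√(π²+ln²(OS)) = 0.198.
From t_p = π/ω_d, ω_d = π/0.00179 = 1760 rad/s, so ω_n = ω_d/√(1−ζ²) = 1790 rad/s.
t_s ≈ 4/(ζω_n) = 4/(0.198·1790) = 0.0113 s.

t_s ≈ 0.0113 s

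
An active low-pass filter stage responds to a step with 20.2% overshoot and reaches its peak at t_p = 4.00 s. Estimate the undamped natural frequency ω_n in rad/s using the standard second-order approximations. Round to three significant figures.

ω_n ≈ 0.881 rad/s

The overshoot fixes ζ = −ln(OS)/√(π²+ln²(OS)) = 0.454.
From t_p = π/ω_d, ω_d = π/4.00 = 0.785 rad/s, so ω_n = ω_d/√(1−ζ²) = 0.881 rad/s.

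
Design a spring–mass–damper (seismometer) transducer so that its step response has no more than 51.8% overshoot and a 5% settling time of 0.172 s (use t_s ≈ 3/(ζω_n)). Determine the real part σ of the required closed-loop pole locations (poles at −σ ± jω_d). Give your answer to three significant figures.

The settling-time spec alone fixes σ = ζω_n = 3/t_s = 3/0.172 = 17.4.
(Overshoot then fixes ζ = 0.205 and hence ω_d = σ·√(1−ζ²)/ζ = 83.3 rad/s.)

σ ≈ 17.4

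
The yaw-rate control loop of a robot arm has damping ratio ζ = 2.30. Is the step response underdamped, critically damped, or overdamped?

Since ζ = 2.30 > 1, the system is overdamped.

overdamped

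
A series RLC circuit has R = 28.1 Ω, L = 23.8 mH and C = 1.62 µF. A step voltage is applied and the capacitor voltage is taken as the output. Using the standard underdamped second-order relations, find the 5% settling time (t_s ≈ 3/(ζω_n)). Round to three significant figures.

t_s ≈ 0.00508 s

For a series RLC circuit (capacitor voltage as output), ω_n = 1/√(LC) = 1/√(23.8 mH · 1.62 µF) = 5090 rad/s.
ζ = (R/2)·√(C/L) = (28.1/2)·√(1.62 µF/23.8 mH) = 0.116.
t_s ≈ 3/(ζω_n) = 0.00508 s.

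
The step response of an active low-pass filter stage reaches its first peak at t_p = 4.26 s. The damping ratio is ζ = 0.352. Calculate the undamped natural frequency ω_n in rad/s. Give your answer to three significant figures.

Peak time t_p = π/ω_d, so ω_d = π/t_p = π/4.26 = 0.737 rad/s.
ω_n = ω_d/√(1−ζ²) = 0.737/√0.876 = 0.788 rad/s.

ω_n ≈ 0.788 rad/s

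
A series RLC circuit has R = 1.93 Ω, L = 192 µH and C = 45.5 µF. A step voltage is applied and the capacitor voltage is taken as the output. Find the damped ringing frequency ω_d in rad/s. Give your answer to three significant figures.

For a series RLC circuit (capacitor voltage as output), ω_n = 1/√(LC) = 1/√(192 µH · 45.5 µF) = 10700 rad/s.
ζ = (R/2)·√(C/L) = (1.93/2)·√(45.5 µF/192 µH) = 0.470.
ω_d = 10700·√(1 − 0.470²) = 9440 rad/s.

ω_d ≈ 9440 rad/s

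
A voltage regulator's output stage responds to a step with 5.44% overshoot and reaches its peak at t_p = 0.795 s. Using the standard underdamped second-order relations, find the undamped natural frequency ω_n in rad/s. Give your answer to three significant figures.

ω_n ≈ 5.39 rad/s

From the overshoot, ζ = −ln(OS)/√(π²+ln²(OS)) = 0.680.
t_p = π/ω_d ⇒ ω_d = 3.95 rad/s; then ω_n = ω_d/√(1−ζ²) = 5.39 rad/s.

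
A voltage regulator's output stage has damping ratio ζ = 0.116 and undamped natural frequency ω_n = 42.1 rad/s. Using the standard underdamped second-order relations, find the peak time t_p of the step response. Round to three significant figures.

t_p ≈ 0.0751 s

The damped frequency is ω_d = ω_n√(1−ζ²) = 42.1·√(1−0.0135) = 41.8 rad/s.
Peak time t_p = π/ω_d = π/41.8 = 0.0751 s.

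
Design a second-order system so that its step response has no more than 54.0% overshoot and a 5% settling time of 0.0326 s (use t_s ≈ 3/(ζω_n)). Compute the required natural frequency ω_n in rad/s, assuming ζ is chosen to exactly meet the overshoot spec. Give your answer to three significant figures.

ζ = −ln(OS)/√(π² + (ln OS)²). With OS = 0.540, ln OS = −0.6162 and ζ = 0.6162/3.201 = 0.192.
Then ω_n = 3/(ζ t_s) = 3/(0.192 × 0.0326) = 478 rad/s.

ω_n ≈ 478 rad/s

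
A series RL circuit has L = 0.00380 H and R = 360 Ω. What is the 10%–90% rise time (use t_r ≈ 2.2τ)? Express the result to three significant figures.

t_r ≈ 0.0000232 s

τ = L/R = 0.00380/360 = 0.0000106 s.
t_r ≈ 2.2τ = 0.0000232 s.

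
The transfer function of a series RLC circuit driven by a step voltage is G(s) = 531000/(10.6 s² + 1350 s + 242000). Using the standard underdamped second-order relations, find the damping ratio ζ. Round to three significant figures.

Dividing through by 10.6: denominator becomes s² + 127.4 s + 22830.
So ω_n = √22830 = 151 rad/s and ζ = 127.4/(2·151) = 0.421.

ζ ≈ 0.421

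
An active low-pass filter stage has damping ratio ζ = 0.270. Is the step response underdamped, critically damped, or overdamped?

Since ζ = 0.270 < 1, the system is underdamped.

underdamped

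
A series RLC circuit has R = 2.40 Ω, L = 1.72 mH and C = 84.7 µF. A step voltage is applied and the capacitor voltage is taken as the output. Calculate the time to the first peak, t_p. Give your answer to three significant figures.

t_p ≈ 0.00124 s

For a series RLC circuit (capacitor voltage as output), ω_n = 1/√(LC) = 1/√(1.72 mH · 84.7 µF) = 2620 rad/s.
ζ = (R/2)·√(C/L) = (2.40/2)·√(84.7 µF/1.72 mH) = 0.266.
ω_d = ω_n√(1−ζ²) = 2530 rad/s. t_p = π/ω_d = 0.00124 s.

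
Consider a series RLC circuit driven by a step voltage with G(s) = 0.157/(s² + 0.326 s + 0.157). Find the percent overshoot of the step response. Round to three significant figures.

Matching coefficients with s² + 2ζω_n s + ω_n² gives ω_n² = 0.157 ⇒ ω_n = 0.396 rad/s, and ζ = 0.326/(2ω_n) = 0.411.
%OS = 100 e^{−πζ/√(1−ζ²)} with ζ = 0.411 gives 24.2%.

%OS ≈ 24.2%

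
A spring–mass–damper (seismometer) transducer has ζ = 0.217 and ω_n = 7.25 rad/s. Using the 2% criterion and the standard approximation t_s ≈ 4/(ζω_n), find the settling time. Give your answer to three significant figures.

t_s ≈ 2.54 s

t_s ≈ 4/(ζω_n) = 4/(0.217 × 7.25) = 2.54 s.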